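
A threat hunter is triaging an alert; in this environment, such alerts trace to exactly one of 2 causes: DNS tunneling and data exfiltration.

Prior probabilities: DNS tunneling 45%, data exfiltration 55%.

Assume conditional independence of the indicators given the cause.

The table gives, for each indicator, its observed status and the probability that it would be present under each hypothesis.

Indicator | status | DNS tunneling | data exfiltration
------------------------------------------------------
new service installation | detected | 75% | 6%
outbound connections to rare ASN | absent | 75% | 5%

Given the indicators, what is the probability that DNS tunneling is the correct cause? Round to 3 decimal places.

Multiply each prior by the joint likelihood of the indicator pattern (using 1 − P(present | H) for each absent indicator):
  DNS tunneling: 0.45 × 0.75 × (1 − 0.75) = 0.084375
  data exfiltration: 0.55 × 0.06 × (1 − 0.05) = 0.03135
Normalizing constant Z = 0.084375 + 0.03135 = 0.11573.
P(DNS tunneling | evidence) = 0.084375 / 0.11573 ≈ 0.729.

0.729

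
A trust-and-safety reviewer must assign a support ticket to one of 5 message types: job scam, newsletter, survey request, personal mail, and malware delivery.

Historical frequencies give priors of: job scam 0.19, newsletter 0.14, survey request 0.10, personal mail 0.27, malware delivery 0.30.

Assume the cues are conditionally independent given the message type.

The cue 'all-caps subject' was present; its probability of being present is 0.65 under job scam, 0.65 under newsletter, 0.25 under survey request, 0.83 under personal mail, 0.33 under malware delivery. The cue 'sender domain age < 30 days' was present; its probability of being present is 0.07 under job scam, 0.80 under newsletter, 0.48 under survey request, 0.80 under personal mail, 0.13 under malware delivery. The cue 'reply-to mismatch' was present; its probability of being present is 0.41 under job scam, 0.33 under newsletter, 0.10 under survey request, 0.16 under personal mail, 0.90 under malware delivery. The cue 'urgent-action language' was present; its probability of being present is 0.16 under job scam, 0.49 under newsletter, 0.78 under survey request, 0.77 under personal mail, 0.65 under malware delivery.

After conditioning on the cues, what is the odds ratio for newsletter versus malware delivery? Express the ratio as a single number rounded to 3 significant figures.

The normalizing constant cancels in an odds ratio, so compute prior × likelihood for the two hypotheses only:
  newsletter: 0.14 × 0.65 × 0.80 × 0.33 × 0.49 = 0.011772
  malware delivery: 0.30 × 0.33 × 0.13 × 0.90 × 0.65 = 0.007529
Odds(newsletter : malware delivery) = 0.011772 / 0.007529 ≈ 1.56.

1.56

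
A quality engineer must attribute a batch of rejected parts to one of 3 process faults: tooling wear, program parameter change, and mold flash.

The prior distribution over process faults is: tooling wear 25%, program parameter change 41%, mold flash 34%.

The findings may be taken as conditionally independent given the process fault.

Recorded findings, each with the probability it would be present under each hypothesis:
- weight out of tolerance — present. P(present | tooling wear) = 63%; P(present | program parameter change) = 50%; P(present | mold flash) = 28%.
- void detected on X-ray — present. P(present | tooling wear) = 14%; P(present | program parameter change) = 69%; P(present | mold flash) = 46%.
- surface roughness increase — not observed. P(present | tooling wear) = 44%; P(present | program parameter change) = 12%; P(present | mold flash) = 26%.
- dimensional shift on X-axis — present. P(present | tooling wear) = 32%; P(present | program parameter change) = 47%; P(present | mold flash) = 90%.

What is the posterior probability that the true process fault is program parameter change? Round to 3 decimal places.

By Bayes' rule with conditional independence, the unnormalized weight for each hypothesis is prior × ∏ likelihoods (using 1 − P(present | H) for each absent finding):
  tooling wear: 0.25 × 0.63 × 0.14 × (1 − 0.44) × 0.32 = 0.0039514
  program parameter change: 0.41 × 0.50 × 0.69 × (1 − 0.12) × 0.47 = 0.058504
  mold flash: 0.34 × 0.28 × 0.46 × (1 − 0.26) × 0.90 = 0.029165
Marginal likelihood of the evidence = 0.091621.
P(program parameter change | evidence) = 0.058504 / 0.091621 ≈ 0.639.

0.639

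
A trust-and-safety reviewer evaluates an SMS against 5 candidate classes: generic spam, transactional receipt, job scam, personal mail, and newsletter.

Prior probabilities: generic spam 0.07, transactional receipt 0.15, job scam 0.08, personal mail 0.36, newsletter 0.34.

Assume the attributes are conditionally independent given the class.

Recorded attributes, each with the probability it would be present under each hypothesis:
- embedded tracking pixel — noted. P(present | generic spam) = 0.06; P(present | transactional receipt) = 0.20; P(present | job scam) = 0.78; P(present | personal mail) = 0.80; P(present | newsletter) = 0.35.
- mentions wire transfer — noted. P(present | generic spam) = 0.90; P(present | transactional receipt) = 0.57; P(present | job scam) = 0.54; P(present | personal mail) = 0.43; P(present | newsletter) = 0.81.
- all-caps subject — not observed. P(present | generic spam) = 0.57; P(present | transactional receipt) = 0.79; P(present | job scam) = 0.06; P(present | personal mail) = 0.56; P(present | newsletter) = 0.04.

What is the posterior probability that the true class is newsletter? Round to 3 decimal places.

For each hypothesis, the unnormalized posterior weight is prior × product of the attribute likelihoods (using 1 − P(present | H) for each absent attribute):
  generic spam: 0.07 × 0.06 × 0.90 × (1 − 0.57) = 0.0016254
  transactional receipt: 0.15 × 0.20 × 0.57 × (1 − 0.79) = 0.003591
  job scam: 0.08 × 0.78 × 0.54 × (1 − 0.06) = 0.031674
  personal mail: 0.36 × 0.80 × 0.43 × (1 − 0.56) = 0.05449
  newsletter: 0.34 × 0.35 × 0.81 × (1 − 0.04) = 0.092534
Marginal likelihood of the evidence = 0.18391.
P(newsletter | evidence) = 0.092534 / 0.18391 ≈ 0.503.

0.503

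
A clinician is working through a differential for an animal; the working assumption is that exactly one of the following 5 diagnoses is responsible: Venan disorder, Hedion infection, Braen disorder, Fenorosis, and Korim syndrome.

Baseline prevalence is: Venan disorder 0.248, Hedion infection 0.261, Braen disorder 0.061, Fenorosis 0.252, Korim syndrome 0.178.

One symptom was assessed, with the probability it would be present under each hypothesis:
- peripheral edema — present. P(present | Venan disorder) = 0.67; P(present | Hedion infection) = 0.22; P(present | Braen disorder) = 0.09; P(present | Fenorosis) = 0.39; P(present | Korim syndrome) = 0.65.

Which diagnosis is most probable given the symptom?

Venan disorder

For each hypothesis, the unnormalized posterior weight is prior × likelihood:
  Venan disorder: 0.248 × 0.67 = 0.16616
  Hedion infection: 0.261 × 0.22 = 0.05742
  Braen disorder: 0.061 × 0.09 = 0.00549
  Fenorosis: 0.252 × 0.39 = 0.09828
  Korim syndrome: 0.178 × 0.65 = 0.1157
Marginal likelihood of the evidence = 0.44305.
P(Venan disorder | evidence) ≈ 0.16616 / 0.44305 ≈ 0.375
P(Hedion infection | evidence) ≈ 0.05742 / 0.44305 ≈ 0.130
P(Braen disorder | evidence) ≈ 0.00549 / 0.44305 ≈ 0.012
P(Fenorosis | evidence) ≈ 0.09828 / 0.44305 ≈ 0.222
P(Korim syndrome | evidence) ≈ 0.1157 / 0.44305 ≈ 0.261
The largest is 0.375, so Venan disorder is most probable.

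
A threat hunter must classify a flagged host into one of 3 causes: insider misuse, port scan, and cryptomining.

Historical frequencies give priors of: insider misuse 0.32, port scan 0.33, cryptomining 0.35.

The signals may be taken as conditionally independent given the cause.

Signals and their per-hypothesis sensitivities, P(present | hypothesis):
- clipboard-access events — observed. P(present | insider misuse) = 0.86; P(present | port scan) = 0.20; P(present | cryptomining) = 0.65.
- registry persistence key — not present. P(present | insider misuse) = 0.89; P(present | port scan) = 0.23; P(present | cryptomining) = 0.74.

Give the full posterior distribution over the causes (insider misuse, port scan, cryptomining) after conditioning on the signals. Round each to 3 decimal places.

0.216, 0.362, 0.422

Multiply each prior by the joint likelihood of the signal pattern (using 1 − P(present | H) for each absent signal):
  insider misuse: 0.32 × 0.86 × (1 − 0.89) = 0.030272
  port scan: 0.33 × 0.20 × (1 − 0.23) = 0.05082
  cryptomining: 0.35 × 0.65 × (1 − 0.74) = 0.05915
Normalizing constant Z = 0.030272 + 0.05082 + 0.05915 = 0.14024.
P(insider misuse | evidence) = 0.030272 / 0.14024 ≈ 0.216
P(port scan | evidence) = 0.05082 / 0.14024 ≈ 0.362
P(cryptomining | evidence) = 0.05915 / 0.14024 ≈ 0.422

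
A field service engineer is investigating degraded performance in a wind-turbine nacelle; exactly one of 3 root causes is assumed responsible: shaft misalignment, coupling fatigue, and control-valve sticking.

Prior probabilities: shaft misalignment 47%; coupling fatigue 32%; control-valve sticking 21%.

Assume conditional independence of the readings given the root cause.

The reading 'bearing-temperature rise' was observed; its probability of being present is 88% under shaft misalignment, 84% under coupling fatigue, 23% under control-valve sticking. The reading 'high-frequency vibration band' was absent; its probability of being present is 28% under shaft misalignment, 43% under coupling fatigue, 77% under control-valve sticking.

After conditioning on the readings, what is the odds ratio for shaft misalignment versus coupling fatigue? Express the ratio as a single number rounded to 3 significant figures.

Unnormalized posterior weight (prior times the reading likelihoods) for each of the two hypotheses (using 1 − P(present | H) for each absent reading):
  shaft misalignment: 0.47 × 0.88 × (1 − 0.28) = 0.29779
  coupling fatigue: 0.32 × 0.84 × (1 − 0.43) = 0.15322
Odds(shaft misalignment : coupling fatigue) = 0.29779 / 0.15322 ≈ 1.94.

1.94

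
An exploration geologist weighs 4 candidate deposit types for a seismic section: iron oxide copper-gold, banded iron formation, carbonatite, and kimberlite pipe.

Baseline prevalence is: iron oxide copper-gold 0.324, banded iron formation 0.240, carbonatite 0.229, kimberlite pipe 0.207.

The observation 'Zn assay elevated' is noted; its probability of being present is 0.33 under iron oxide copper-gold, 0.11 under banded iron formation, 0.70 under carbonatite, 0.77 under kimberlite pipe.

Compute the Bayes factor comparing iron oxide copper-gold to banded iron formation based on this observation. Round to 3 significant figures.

Likelihood of this observation under each hypothesis:
  iron oxide copper-gold: 0.33
  banded iron formation: 0.11
Bayes factor = 0.33 / 0.11 ≈ 3.00

3.00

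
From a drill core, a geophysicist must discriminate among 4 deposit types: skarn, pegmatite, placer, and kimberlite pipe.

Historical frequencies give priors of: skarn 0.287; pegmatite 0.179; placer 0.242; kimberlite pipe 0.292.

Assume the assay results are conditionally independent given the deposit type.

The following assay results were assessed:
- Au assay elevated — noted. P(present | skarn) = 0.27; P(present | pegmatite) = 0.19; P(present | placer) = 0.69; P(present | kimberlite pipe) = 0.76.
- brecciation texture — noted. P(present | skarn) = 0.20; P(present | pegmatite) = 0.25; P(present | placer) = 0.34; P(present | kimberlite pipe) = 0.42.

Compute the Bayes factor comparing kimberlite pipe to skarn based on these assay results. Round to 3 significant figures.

Take the product of per-assay result likelihoods under each hypothesis, then divide.
  kimberlite pipe: 0.76 × 0.42 = 0.3192
  skarn: 0.27 × 0.20 = 0.054
Bayes factor = 0.3192 / 0.054 ≈ 5.91

5.91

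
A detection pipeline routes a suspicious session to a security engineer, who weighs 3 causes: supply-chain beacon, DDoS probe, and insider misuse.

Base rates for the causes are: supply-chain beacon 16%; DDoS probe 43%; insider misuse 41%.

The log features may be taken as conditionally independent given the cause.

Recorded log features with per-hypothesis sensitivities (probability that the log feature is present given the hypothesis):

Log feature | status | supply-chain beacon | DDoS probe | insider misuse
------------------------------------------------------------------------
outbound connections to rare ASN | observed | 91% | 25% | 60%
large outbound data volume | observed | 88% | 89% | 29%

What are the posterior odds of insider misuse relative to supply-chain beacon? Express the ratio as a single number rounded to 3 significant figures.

0.557

The normalizing constant cancels in an odds ratio, so compute prior × likelihood for the two hypotheses only:
  insider misuse: 0.41 × 0.60 × 0.29 = 0.07134
  supply-chain beacon: 0.16 × 0.91 × 0.88 = 0.12813
Odds(insider misuse : supply-chain beacon) = 0.07134 / 0.12813 ≈ 0.557.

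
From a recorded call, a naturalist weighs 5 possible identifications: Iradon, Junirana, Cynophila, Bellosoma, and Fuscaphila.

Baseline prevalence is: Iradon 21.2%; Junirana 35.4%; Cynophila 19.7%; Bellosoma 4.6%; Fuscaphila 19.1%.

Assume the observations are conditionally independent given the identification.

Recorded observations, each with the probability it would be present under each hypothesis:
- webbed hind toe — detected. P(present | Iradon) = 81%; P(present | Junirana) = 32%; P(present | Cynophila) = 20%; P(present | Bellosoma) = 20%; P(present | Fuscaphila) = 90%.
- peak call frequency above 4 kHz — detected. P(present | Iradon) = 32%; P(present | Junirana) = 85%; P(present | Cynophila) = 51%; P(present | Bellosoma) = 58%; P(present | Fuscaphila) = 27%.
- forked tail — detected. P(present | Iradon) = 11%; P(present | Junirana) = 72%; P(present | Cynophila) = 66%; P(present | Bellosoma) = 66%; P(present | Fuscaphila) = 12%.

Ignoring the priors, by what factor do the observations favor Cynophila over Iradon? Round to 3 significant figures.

Take the product of per-observation likelihoods under each hypothesis, then divide.
  Cynophila: 0.20 × 0.51 × 0.66 = 0.06732
  Iradon: 0.81 × 0.32 × 0.11 = 0.028512
Bayes factor = 0.06732 / 0.028512 ≈ 2.36

2.36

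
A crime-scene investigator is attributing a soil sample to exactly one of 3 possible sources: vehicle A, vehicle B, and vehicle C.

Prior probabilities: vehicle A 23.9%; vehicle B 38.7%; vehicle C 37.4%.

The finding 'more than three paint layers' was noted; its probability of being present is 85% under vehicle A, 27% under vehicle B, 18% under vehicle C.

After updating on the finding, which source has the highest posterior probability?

By Bayes' rule, the unnormalized weight for each hypothesis is prior × likelihood:
  vehicle A: 0.239 × 0.85 = 0.20315
  vehicle B: 0.387 × 0.27 = 0.10449
  vehicle C: 0.374 × 0.18 = 0.06732
The unnormalized weights sum to 0.37496.
P(vehicle A | evidence) ≈ 0.20315 / 0.37496 ≈ 0.542
P(vehicle B | evidence) ≈ 0.10449 / 0.37496 ≈ 0.279
P(vehicle C | evidence) ≈ 0.06732 / 0.37496 ≈ 0.180
The largest is 0.542, so vehicle A is most probable.

vehicle A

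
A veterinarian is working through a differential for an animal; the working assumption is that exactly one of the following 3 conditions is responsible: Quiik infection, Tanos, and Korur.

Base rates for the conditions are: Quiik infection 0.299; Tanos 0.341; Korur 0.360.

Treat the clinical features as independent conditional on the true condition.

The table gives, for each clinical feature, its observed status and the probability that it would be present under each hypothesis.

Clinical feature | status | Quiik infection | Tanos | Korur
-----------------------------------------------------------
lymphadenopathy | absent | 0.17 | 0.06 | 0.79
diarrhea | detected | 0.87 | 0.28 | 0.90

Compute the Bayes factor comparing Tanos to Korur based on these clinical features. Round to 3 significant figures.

1.39

The Bayes factor is the ratio of the joint likelihoods of the clinical feature pattern under the two hypotheses (using 1 − P(present | H) for each absent clinical feature).
  Tanos: (1 − 0.06) × 0.28 = 0.2632
  Korur: (1 − 0.79) × 0.90 = 0.189
Bayes factor = 0.2632 / 0.189 ≈ 1.39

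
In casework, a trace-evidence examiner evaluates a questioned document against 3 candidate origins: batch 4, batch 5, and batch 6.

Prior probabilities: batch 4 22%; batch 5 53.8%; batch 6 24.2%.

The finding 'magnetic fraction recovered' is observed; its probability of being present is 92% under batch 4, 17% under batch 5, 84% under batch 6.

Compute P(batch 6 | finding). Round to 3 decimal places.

For each hypothesis, the unnormalized posterior weight is prior × likelihood:
  batch 4: 0.220 × 0.92 = 0.2024
  batch 5: 0.538 × 0.17 = 0.09146
  batch 6: 0.242 × 0.84 = 0.20328
Normalizing constant Z = 0.2024 + 0.09146 + 0.20328 = 0.49714.
P(batch 6 | evidence) = 0.20328 / 0.49714 ≈ 0.409.

0.409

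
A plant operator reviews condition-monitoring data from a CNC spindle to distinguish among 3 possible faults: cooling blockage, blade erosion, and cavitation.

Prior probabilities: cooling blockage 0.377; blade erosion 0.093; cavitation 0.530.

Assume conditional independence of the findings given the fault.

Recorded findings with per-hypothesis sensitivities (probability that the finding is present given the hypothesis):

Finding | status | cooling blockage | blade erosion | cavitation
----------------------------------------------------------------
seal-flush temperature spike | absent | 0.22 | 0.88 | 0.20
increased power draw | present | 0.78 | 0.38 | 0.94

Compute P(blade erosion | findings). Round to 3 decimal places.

0.007

Multiply each prior by the joint likelihood of the evidence pattern (using 1 − P(present | H) for each absent finding):
  cooling blockage: 0.377 × (1 − 0.22) × 0.78 = 0.22937
  blade erosion: 0.093 × (1 − 0.88) × 0.38 = 0.0042408
  cavitation: 0.530 × (1 − 0.20) × 0.94 = 0.39856
Normalizing constant Z = 0.22937 + 0.0042408 + 0.39856 = 0.63217.
P(blade erosion | evidence) = 0.0042408 / 0.63217 ≈ 0.007.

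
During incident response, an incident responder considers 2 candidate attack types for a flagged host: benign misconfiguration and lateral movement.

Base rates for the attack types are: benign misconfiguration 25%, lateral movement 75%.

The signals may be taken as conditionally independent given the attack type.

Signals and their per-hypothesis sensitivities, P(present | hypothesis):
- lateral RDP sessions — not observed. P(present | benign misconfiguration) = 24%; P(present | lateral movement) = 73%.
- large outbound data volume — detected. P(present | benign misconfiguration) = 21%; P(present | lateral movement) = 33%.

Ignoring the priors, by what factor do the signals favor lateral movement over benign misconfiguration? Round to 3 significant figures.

Joint likelihood of the signal pattern under each hypothesis (using 1 − P(present | H) for each absent signal):
  lateral movement: (1 − 0.73) × 0.33 = 0.0891
  benign misconfiguration: (1 − 0.24) × 0.21 = 0.1596
Bayes factor = 0.0891 / 0.1596 ≈ 0.558

0.558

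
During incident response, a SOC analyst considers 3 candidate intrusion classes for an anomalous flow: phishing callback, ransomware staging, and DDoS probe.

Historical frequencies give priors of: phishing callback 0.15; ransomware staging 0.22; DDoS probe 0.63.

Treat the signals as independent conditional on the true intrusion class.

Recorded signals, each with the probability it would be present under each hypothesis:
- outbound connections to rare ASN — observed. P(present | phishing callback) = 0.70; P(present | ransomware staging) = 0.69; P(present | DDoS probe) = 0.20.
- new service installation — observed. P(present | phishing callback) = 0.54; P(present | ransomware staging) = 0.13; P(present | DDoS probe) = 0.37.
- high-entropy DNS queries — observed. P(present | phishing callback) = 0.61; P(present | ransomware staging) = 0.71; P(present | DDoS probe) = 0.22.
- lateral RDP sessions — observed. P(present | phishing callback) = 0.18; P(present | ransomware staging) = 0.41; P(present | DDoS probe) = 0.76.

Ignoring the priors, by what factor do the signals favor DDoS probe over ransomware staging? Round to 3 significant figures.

0.474

Joint likelihood of the signal pattern under each hypothesis:
  DDoS probe: 0.20 × 0.37 × 0.22 × 0.76 = 0.012373
  ransomware staging: 0.69 × 0.13 × 0.71 × 0.41 = 0.026112
Bayes factor = 0.012373 / 0.026112 ≈ 0.474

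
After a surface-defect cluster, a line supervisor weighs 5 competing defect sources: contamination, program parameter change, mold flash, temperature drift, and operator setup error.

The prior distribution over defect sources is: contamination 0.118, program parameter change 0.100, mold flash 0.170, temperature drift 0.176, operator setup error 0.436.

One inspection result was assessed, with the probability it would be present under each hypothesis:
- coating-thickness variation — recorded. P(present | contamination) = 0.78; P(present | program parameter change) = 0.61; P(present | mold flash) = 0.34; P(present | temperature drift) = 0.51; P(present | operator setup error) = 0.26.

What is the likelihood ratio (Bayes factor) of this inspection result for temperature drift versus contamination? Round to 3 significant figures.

0.654

The Bayes factor is the ratio of the two likelihoods.
  temperature drift: 0.51
  contamination: 0.78
Bayes factor = 0.51 / 0.78 ≈ 0.654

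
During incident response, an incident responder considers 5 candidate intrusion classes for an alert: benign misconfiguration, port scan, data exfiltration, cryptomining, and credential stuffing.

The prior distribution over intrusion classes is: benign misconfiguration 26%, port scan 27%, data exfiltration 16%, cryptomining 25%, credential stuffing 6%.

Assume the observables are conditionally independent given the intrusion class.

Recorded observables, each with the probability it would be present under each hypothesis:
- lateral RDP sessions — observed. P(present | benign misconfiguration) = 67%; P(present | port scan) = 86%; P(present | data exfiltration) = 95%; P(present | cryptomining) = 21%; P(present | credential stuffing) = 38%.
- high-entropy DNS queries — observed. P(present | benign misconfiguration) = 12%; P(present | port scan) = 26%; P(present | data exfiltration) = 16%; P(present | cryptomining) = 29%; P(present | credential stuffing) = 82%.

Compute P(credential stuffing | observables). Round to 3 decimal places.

For each hypothesis, the unnormalized posterior weight is prior × product of the observable likelihoods:
  benign misconfiguration: 0.26 × 0.67 × 0.12 = 0.020904
  port scan: 0.27 × 0.86 × 0.26 = 0.060372
  data exfiltration: 0.16 × 0.95 × 0.16 = 0.02432
  cryptomining: 0.25 × 0.21 × 0.29 = 0.015225
  credential stuffing: 0.06 × 0.38 × 0.82 = 0.018696
The unnormalized weights sum to 0.13952.
P(credential stuffing | evidence) = 0.018696 / 0.13952 ≈ 0.134.

0.134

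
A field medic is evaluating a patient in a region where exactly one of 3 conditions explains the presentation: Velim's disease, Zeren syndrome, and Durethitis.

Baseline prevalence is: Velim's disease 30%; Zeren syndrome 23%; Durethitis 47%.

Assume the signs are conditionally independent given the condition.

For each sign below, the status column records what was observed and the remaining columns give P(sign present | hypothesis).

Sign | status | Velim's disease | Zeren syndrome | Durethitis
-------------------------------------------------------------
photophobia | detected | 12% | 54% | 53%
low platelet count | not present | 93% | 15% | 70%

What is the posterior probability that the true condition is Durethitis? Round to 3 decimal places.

For each hypothesis, the unnormalized posterior weight is prior × product of the sign likelihoods (using 1 − P(present | H) for each absent sign):
  Velim's disease: 0.30 × 0.12 × (1 − 0.93) = 0.00252
  Zeren syndrome: 0.23 × 0.54 × (1 − 0.15) = 0.10557
  Durethitis: 0.47 × 0.53 × (1 − 0.70) = 0.07473
Marginal likelihood of the evidence = 0.18282.
P(Durethitis | evidence) = 0.07473 / 0.18282 ≈ 0.409.

0.409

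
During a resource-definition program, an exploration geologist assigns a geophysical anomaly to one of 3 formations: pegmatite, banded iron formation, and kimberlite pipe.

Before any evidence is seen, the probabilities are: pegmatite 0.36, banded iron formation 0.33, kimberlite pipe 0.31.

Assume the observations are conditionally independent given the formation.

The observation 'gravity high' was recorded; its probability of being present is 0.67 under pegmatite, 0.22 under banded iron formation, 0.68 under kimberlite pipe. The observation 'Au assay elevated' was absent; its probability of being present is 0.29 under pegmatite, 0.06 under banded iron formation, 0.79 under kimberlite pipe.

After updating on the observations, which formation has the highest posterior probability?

By Bayes' rule with conditional independence, the unnormalized weight for each hypothesis is prior × ∏ likelihoods (using 1 − P(present | H) for each absent observation):
  pegmatite: 0.36 × 0.67 × (1 − 0.29) = 0.17125
  banded iron formation: 0.33 × 0.22 × (1 − 0.06) = 0.068244
  kimberlite pipe: 0.31 × 0.68 × (1 − 0.79) = 0.044268
Normalizing constant Z = 0.17125 + 0.068244 + 0.044268 = 0.28376.
P(pegmatite | evidence) ≈ 0.17125 / 0.28376 ≈ 0.604
P(banded iron formation | evidence) ≈ 0.068244 / 0.28376 ≈ 0.240
P(kimberlite pipe | evidence) ≈ 0.044268 / 0.28376 ≈ 0.156
The largest is 0.604, so pegmatite is most probable.

pegmatite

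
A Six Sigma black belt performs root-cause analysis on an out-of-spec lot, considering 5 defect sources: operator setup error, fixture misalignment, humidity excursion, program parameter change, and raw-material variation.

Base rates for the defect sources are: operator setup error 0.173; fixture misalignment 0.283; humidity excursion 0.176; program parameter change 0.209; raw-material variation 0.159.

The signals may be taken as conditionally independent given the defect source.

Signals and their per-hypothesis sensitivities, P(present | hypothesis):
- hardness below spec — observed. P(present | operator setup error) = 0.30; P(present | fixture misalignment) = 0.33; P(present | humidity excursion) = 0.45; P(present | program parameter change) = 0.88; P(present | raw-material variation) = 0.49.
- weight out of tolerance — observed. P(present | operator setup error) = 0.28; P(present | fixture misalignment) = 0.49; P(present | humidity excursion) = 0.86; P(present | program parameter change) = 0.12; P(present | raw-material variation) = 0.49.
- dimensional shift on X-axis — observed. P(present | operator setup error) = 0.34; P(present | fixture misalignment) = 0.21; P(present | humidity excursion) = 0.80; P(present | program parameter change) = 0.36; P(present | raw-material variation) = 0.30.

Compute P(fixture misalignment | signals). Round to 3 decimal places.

0.109

Multiply each prior by the joint likelihood of the signal pattern:
  operator setup error: 0.173 × 0.30 × 0.28 × 0.34 = 0.0049409
  fixture misalignment: 0.283 × 0.33 × 0.49 × 0.21 = 0.0096098
  humidity excursion: 0.176 × 0.45 × 0.86 × 0.80 = 0.05449
  program parameter change: 0.209 × 0.88 × 0.12 × 0.36 = 0.0079453
  raw-material variation: 0.159 × 0.49 × 0.49 × 0.30 = 0.011453
Marginal likelihood of the evidence = 0.088438.
P(fixture misalignment | evidence) = 0.0096098 / 0.088438 ≈ 0.109.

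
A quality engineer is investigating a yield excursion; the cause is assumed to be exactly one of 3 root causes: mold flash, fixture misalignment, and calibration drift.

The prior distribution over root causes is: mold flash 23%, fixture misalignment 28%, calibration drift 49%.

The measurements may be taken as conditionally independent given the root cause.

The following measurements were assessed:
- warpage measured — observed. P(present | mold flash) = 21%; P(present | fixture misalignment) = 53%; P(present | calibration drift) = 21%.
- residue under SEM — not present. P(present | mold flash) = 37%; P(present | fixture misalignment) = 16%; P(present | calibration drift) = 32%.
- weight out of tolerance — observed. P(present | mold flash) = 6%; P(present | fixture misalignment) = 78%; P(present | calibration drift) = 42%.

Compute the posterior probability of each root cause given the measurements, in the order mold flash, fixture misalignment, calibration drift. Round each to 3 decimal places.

0.014, 0.757, 0.229

By Bayes' rule with conditional independence, the unnormalized weight for each hypothesis is prior × ∏ likelihoods (using 1 − P(present | H) for each absent measurement):
  mold flash: 0.23 × 0.21 × (1 − 0.37) × 0.06 = 0.0018257
  fixture misalignment: 0.28 × 0.53 × (1 − 0.16) × 0.78 = 0.097232
  calibration drift: 0.49 × 0.21 × (1 − 0.32) × 0.42 = 0.029388
Normalizing constant Z = 0.0018257 + 0.097232 + 0.029388 = 0.12845.
P(mold flash | evidence) = 0.0018257 / 0.12845 ≈ 0.014
P(fixture misalignment | evidence) = 0.097232 / 0.12845 ≈ 0.757
P(calibration drift | evidence) = 0.029388 / 0.12845 ≈ 0.229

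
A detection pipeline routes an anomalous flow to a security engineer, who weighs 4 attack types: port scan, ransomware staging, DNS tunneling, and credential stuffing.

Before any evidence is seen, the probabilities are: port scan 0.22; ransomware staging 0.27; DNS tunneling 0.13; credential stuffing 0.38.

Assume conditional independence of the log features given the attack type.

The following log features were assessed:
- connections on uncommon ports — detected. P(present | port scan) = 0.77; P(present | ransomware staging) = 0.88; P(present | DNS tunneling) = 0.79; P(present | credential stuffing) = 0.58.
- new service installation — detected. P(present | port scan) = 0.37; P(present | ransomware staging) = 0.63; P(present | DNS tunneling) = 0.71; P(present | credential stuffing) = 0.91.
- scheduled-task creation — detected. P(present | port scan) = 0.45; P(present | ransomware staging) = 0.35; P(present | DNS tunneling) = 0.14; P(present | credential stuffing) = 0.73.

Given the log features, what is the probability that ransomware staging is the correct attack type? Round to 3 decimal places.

0.221

By Bayes' rule with conditional independence, the unnormalized weight for each hypothesis is prior × ∏ likelihoods:
  port scan: 0.22 × 0.77 × 0.37 × 0.45 = 0.028205
  ransomware staging: 0.27 × 0.88 × 0.63 × 0.35 = 0.052391
  DNS tunneling: 0.13 × 0.79 × 0.71 × 0.14 = 0.010208
  credential stuffing: 0.38 × 0.58 × 0.91 × 0.73 = 0.14641
Marginal likelihood of the evidence = 0.23722.
P(ransomware staging | evidence) = 0.052391 / 0.23722 ≈ 0.221.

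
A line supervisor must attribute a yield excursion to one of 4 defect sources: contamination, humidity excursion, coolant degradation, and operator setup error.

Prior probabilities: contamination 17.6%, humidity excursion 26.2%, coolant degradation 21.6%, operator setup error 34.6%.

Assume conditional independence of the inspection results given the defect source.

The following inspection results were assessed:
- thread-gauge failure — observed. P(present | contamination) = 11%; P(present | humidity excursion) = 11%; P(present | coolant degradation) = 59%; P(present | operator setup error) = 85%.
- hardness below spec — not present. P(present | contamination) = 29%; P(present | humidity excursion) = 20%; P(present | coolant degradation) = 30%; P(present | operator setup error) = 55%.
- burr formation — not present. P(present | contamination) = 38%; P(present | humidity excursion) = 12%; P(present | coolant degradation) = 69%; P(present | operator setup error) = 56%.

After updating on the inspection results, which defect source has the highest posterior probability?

Multiply each prior by the joint likelihood of the inspection result pattern (using 1 − P(present | H) for each absent inspection result):
  contamination: 0.176 × 0.11 × (1 − 0.29) × (1 − 0.38) = 0.0085223
  humidity excursion: 0.262 × 0.11 × (1 − 0.20) × (1 − 0.12) = 0.020289
  coolant degradation: 0.216 × 0.59 × (1 − 0.30) × (1 − 0.69) = 0.027654
  operator setup error: 0.346 × 0.85 × (1 − 0.55) × (1 − 0.56) = 0.058232
Normalizing constant Z = 0.0085223 + 0.020289 + 0.027654 + 0.058232 = 0.1147.
P(contamination | evidence) ≈ 0.0085223 / 0.1147 ≈ 0.074
P(humidity excursion | evidence) ≈ 0.020289 / 0.1147 ≈ 0.177
P(coolant degradation | evidence) ≈ 0.027654 / 0.1147 ≈ 0.241
P(operator setup error | evidence) ≈ 0.058232 / 0.1147 ≈ 0.508
The largest is 0.508, so operator setup error is most probable.

operator setup error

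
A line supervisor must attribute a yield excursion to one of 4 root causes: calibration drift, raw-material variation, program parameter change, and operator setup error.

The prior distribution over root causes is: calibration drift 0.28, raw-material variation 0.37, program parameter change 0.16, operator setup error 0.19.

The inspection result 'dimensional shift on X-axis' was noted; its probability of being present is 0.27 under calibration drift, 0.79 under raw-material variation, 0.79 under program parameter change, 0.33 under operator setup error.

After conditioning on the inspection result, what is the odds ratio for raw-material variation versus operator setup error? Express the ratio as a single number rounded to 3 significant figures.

4.66

The normalizing constant cancels in an odds ratio, so compute prior × likelihood for the two hypotheses only:
  raw-material variation: 0.37 × 0.79 = 0.2923
  operator setup error: 0.19 × 0.33 = 0.0627
Posterior odds = 0.2923 / 0.0627 ≈ 4.66.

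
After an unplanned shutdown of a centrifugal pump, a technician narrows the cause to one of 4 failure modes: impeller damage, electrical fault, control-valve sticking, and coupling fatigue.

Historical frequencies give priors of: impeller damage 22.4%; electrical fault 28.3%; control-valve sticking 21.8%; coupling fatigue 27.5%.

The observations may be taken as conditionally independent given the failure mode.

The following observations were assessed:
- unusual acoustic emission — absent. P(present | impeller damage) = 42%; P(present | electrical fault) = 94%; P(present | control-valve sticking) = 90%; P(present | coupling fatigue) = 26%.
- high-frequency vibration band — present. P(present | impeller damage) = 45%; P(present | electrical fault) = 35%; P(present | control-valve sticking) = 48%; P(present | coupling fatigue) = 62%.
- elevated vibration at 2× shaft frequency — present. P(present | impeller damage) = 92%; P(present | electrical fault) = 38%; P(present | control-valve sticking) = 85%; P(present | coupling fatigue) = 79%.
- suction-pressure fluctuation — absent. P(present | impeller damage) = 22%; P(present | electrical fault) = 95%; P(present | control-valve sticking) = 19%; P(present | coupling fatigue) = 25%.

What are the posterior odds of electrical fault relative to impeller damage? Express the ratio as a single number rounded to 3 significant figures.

The normalizing constant cancels in an odds ratio, so compute prior × likelihood for the two hypotheses only (using 1 − P(present | H) for each absent observation):
  electrical fault: 0.283 × (1 − 0.94) × 0.35 × 0.38 × (1 − 0.95) = 0.00011292
  impeller damage: 0.224 × (1 − 0.42) × 0.45 × 0.92 × (1 − 0.22) = 0.041954
Posterior odds = 0.00011292 / 0.041954 ≈ 0.00269.

0.00269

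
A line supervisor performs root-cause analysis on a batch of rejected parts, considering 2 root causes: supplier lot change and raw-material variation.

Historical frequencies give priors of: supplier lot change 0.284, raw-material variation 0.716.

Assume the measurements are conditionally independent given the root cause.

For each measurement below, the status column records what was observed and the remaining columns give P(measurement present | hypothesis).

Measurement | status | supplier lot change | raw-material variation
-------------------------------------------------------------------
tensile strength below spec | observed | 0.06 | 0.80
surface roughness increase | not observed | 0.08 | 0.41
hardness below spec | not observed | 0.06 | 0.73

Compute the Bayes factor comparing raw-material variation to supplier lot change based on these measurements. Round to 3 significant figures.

Joint likelihood of the measurement pattern under each hypothesis (using 1 − P(present | H) for each absent measurement):
  raw-material variation: 0.80 × (1 − 0.41) × (1 − 0.73) = 0.12744
  supplier lot change: 0.06 × (1 − 0.08) × (1 − 0.06) = 0.051888
Bayes factor = 0.12744 / 0.051888 ≈ 2.46

2.46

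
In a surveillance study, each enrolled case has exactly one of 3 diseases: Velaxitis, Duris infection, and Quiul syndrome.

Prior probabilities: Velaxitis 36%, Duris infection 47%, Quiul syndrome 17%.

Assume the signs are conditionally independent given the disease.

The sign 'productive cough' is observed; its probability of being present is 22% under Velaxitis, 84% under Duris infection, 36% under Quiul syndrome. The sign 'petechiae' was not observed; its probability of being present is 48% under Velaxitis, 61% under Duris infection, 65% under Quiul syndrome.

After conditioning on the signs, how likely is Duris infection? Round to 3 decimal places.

0.711

For each hypothesis, the unnormalized posterior weight is prior × product of the sign likelihoods (using 1 − P(present | H) for each absent sign):
  Velaxitis: 0.36 × 0.22 × (1 − 0.48) = 0.041184
  Duris infection: 0.47 × 0.84 × (1 − 0.61) = 0.15397
  Quiul syndrome: 0.17 × 0.36 × (1 − 0.65) = 0.02142
Marginal likelihood of the evidence = 0.21658.
P(Duris infection | evidence) = 0.15397 / 0.21658 ≈ 0.711.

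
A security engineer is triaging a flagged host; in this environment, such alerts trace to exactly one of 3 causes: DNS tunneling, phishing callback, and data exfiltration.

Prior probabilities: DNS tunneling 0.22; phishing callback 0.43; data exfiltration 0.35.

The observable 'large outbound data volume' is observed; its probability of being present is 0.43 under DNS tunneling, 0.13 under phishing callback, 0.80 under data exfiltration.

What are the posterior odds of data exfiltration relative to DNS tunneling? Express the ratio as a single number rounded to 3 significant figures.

2.96

Posterior odds equal prior odds times the likelihood ratio; only the two competing hypotheses matter.
  data exfiltration: 0.35 × 0.80 = 0.28
  DNS tunneling: 0.22 × 0.43 = 0.0946
Posterior odds = 0.28 / 0.0946 ≈ 2.96.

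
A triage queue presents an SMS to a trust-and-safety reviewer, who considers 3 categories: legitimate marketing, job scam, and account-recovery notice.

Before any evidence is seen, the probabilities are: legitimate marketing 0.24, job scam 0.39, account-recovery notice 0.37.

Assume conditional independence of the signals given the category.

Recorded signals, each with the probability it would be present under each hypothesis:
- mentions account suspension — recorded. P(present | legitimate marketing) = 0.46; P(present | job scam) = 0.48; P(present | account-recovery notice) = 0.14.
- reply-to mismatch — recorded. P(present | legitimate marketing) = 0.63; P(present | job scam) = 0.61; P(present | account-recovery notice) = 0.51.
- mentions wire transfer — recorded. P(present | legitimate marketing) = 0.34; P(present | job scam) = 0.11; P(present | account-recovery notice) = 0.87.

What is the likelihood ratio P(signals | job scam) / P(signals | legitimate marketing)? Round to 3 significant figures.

0.327

Joint likelihood of the signal pattern under each hypothesis:
  job scam: 0.48 × 0.61 × 0.11 = 0.032208
  legitimate marketing: 0.46 × 0.63 × 0.34 = 0.098532
Bayes factor = 0.032208 / 0.098532 ≈ 0.327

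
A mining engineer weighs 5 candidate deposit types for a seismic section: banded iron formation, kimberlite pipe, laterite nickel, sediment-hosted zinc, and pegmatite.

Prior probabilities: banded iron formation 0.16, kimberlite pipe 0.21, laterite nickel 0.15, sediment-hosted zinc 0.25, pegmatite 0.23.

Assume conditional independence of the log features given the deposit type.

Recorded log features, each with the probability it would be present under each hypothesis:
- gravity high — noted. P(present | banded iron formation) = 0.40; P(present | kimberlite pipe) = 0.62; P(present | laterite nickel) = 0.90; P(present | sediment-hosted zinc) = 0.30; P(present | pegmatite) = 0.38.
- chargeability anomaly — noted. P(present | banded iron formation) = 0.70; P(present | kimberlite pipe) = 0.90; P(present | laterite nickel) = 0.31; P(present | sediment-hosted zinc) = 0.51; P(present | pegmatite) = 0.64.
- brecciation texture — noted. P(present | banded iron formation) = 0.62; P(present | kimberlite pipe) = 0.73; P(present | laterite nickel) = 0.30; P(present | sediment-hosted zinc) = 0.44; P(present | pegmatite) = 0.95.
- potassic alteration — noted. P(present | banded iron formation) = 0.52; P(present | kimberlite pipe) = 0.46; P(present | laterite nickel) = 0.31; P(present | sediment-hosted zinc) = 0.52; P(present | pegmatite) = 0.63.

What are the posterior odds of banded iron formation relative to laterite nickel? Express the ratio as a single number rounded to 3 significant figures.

3.71

The normalizing constant cancels in an odds ratio, so compute prior × likelihood for the two hypotheses only:
  banded iron formation: 0.16 × 0.40 × 0.70 × 0.62 × 0.52 = 0.014444
  laterite nickel: 0.15 × 0.90 × 0.31 × 0.30 × 0.31 = 0.0038921
Odds(banded iron formation : laterite nickel) = 0.014444 / 0.0038921 ≈ 3.71.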